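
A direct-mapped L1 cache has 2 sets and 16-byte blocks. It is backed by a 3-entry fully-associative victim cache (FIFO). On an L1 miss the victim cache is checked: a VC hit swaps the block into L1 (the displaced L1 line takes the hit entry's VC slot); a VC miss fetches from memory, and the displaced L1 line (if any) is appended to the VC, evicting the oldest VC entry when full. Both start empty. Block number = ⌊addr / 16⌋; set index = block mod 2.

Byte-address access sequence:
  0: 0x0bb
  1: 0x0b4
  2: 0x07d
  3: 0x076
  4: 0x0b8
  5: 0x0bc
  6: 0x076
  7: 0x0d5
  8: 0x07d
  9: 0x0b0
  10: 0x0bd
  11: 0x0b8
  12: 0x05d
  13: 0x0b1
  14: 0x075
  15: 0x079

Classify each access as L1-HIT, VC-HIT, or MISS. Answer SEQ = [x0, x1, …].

0: 0xbb (blk 11, set 1) → MISS  vc=[]
1: 0xb4 (blk 11, set 1) → L1-HIT  vc=[]
2: 0x7d (blk 7, set 1) → MISS  vc=[11]
3: 0x76 (blk 7, set 1) → L1-HIT  vc=[11]
4: 0xb8 (blk 11, set 1) → VC-HIT  vc=[7]
5: 0xbc (blk 11, set 1) → L1-HIT  vc=[7]
6: 0x76 (blk 7, set 1) → VC-HIT  vc=[11]
7: 0xd5 (blk 13, set 1) → MISS  vc=[11, 7]
8: 0x7d (blk 7, set 1) → VC-HIT  vc=[11, 13]
9: 0xb0 (blk 11, set 1) → VC-HIT  vc=[7, 13]
10: 0xbd (blk 11, set 1) → L1-HIT  vc=[7, 13]
11: 0xb8 (blk 11, set 1) → L1-HIT  vc=[7, 13]
12: 0x5d (blk 5, set 1) → MISS  vc=[7, 13, 11]
13: 0xb1 (blk 11, set 1) → VC-HIT  vc=[7, 13, 5]
14: 0x75 (blk 7, set 1) → VC-HIT  vc=[11, 13, 5]
15: 0x79 (blk 7, set 1) → L1-HIT  vc=[11, 13, 5]

SEQ = [MISS, L1-HIT, MISS, L1-HIT, VC-HIT, L1-HIT, VC-HIT, MISS, VC-HIT, VC-HIT, L1-HIT, L1-HIT, MISS, VC-HIT, VC-HIT, L1-HIT]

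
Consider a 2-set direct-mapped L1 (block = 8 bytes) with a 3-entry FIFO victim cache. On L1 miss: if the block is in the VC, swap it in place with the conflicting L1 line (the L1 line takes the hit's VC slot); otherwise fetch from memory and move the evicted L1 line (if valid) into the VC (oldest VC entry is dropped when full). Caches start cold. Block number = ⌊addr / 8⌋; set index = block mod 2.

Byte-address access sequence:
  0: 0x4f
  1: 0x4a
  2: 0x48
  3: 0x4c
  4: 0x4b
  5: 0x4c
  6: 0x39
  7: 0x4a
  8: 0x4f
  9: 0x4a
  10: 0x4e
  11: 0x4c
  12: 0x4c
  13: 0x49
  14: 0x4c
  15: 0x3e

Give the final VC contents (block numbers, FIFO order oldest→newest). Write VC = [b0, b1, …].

  [0] addr=0x4f blk=9 s=1: MISS | VC []
  [1] addr=0x4a blk=9 s=1: L1-HIT | VC []
  [2] addr=0x48 blk=9 s=1: L1-HIT | VC []
  [3] addr=0x4c blk=9 s=1: L1-HIT | VC []
  [4] addr=0x4b blk=9 s=1: L1-HIT | VC []
  [5] addr=0x4c blk=9 s=1: L1-HIT | VC []
  [6] addr=0x39 blk=7 s=1: MISS | VC [9]
  [7] addr=0x4a blk=9 s=1: VC-HIT | VC [7]
  [8] addr=0x4f blk=9 s=1: L1-HIT | VC [7]
  [9] addr=0x4a blk=9 s=1: L1-HIT | VC [7]
  [10] addr=0x4e blk=9 s=1: L1-HIT | VC [7]
  [11] addr=0x4c blk=9 s=1: L1-HIT | VC [7]
  [12] addr=0x4c blk=9 s=1: L1-HIT | VC [7]
  [13] addr=0x49 blk=9 s=1: L1-HIT | VC [7]
  [14] addr=0x4c blk=9 s=1: L1-HIT | VC [7]
  [15] addr=0x3e blk=7 s=1: VC-HIT | VC [9]

VC = [9]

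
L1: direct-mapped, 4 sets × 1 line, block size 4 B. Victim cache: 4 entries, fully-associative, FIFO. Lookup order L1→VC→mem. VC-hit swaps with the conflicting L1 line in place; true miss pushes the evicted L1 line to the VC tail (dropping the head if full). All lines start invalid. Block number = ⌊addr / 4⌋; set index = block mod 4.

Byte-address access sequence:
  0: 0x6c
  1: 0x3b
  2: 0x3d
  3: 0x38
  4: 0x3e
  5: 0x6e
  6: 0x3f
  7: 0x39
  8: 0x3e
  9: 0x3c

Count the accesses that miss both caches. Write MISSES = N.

MISSES = 3

#0 0x6c→b27/s3 MISS; vc=[]
#1 0x3b→b14/s2 MISS; vc=[]
#2 0x3d→b15/s3 MISS; vc=[27]
#3 0x38→b14/s2 L1-HIT; vc=[27]
#4 0x3e→b15/s3 L1-HIT; vc=[27]
#5 0x6e→b27/s3 VC-HIT; vc=[15]
#6 0x3f→b15/s3 VC-HIT; vc=[27]
#7 0x39→b14/s2 L1-HIT; vc=[27]
#8 0x3e→b15/s3 L1-HIT; vc=[27]
#9 0x3c→b15/s3 L1-HIT; vc=[27]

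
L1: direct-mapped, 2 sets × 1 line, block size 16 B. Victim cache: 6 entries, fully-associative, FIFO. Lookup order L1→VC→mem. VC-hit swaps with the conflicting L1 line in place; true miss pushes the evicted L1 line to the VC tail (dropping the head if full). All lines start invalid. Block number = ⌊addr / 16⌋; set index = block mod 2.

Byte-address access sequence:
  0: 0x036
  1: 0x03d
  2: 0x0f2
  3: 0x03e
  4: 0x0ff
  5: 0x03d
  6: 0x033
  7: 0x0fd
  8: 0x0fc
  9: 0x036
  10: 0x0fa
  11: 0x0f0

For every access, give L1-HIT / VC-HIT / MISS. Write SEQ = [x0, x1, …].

0: 0x36 (blk 3, set 1) → MISS  vc=[]
1: 0x3d (blk 3, set 1) → L1-HIT  vc=[]
2: 0xf2 (blk 15, set 1) → MISS  vc=[3]
3: 0x3e (blk 3, set 1) → VC-HIT  vc=[15]
4: 0xff (blk 15, set 1) → VC-HIT  vc=[3]
5: 0x3d (blk 3, set 1) → VC-HIT  vc=[15]
6: 0x33 (blk 3, set 1) → L1-HIT  vc=[15]
7: 0xfd (blk 15, set 1) → VC-HIT  vc=[3]
8: 0xfc (blk 15, set 1) → L1-HIT  vc=[3]
9: 0x36 (blk 3, set 1) → VC-HIT  vc=[15]
10: 0xfa (blk 15, set 1) → VC-HIT  vc=[3]
11: 0xf0 (blk 15, set 1) → L1-HIT  vc=[3]

SEQ = [MISS, L1-HIT, MISS, VC-HIT, VC-HIT, VC-HIT, L1-HIT, VC-HIT, L1-HIT, VC-HIT, VC-HIT, L1-HIT]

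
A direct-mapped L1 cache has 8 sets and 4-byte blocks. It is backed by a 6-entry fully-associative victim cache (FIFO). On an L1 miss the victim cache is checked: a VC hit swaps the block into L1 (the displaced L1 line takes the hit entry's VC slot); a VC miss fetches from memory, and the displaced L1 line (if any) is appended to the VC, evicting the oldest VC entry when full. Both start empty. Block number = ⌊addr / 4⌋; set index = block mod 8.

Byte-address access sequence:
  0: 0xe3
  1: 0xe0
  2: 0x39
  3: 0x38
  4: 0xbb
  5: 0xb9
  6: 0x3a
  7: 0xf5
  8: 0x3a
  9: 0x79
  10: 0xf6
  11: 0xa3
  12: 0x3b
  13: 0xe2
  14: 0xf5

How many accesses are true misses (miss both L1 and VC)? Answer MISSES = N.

#0 0xe3→b56/s0 MISS; vc=[]
#1 0xe0→b56/s0 L1-HIT; vc=[]
#2 0x39→b14/s6 MISS; vc=[]
#3 0x38→b14/s6 L1-HIT; vc=[]
#4 0xbb→b46/s6 MISS; vc=[14]
#5 0xb9→b46/s6 L1-HIT; vc=[14]
#6 0x3a→b14/s6 VC-HIT; vc=[46]
#7 0xf5→b61/s5 MISS; vc=[46]
#8 0x3a→b14/s6 L1-HIT; vc=[46]
#9 0x79→b30/s6 MISS; vc=[46,14]
#10 0xf6→b61/s5 L1-HIT; vc=[46,14]
#11 0xa3→b40/s0 MISS; vc=[46,14,56]
#12 0x3b→b14/s6 VC-HIT; vc=[46,30,56]
#13 0xe2→b56/s0 VC-HIT; vc=[46,30,40]
#14 0xf5→b61/s5 L1-HIT; vc=[46,30,40]

MISSES = 6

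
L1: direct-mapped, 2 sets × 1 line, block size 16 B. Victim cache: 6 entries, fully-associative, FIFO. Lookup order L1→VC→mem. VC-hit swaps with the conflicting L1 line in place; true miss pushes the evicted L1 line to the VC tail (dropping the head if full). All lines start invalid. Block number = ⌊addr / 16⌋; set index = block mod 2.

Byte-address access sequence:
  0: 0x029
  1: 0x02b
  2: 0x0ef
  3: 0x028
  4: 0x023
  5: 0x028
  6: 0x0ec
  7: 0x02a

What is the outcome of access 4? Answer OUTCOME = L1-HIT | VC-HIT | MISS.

OUTCOME = L1-HIT

#0 0x29→b2/s0 MISS; vc=[]
#1 0x2b→b2/s0 L1-HIT; vc=[]
#2 0xef→b14/s0 MISS; vc=[2]
#3 0x28→b2/s0 VC-HIT; vc=[14]
#4 0x23→b2/s0 L1-HIT; vc=[14]
#5 0x28→b2/s0 L1-HIT; vc=[14]
#6 0xec→b14/s0 VC-HIT; vc=[2]
#7 0x2a→b2/s0 VC-HIT; vc=[14]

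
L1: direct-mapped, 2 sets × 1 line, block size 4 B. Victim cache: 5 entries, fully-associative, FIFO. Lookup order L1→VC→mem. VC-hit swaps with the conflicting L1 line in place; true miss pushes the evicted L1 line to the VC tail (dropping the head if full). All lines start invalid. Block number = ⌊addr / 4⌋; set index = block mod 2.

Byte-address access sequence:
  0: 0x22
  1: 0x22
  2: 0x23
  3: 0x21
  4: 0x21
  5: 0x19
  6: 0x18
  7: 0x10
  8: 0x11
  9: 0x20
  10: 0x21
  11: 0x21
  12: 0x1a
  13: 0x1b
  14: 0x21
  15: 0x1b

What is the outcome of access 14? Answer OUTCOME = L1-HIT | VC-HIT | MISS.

#0 0x22→b8/s0 MISS; vc=[]
#1 0x22→b8/s0 L1-HIT; vc=[]
#2 0x23→b8/s0 L1-HIT; vc=[]
#3 0x21→b8/s0 L1-HIT; vc=[]
#4 0x21→b8/s0 L1-HIT; vc=[]
#5 0x19→b6/s0 MISS; vc=[8]
#6 0x18→b6/s0 L1-HIT; vc=[8]
#7 0x10→b4/s0 MISS; vc=[8,6]
#8 0x11→b4/s0 L1-HIT; vc=[8,6]
#9 0x20→b8/s0 VC-HIT; vc=[4,6]
#10 0x21→b8/s0 L1-HIT; vc=[4,6]
#11 0x21→b8/s0 L1-HIT; vc=[4,6]
#12 0x1a→b6/s0 VC-HIT; vc=[4,8]
#13 0x1b→b6/s0 L1-HIT; vc=[4,8]
#14 0x21→b8/s0 VC-HIT; vc=[4,6]
#15 0x1b→b6/s0 VC-HIT; vc=[4,8]

OUTCOME = VC-HIT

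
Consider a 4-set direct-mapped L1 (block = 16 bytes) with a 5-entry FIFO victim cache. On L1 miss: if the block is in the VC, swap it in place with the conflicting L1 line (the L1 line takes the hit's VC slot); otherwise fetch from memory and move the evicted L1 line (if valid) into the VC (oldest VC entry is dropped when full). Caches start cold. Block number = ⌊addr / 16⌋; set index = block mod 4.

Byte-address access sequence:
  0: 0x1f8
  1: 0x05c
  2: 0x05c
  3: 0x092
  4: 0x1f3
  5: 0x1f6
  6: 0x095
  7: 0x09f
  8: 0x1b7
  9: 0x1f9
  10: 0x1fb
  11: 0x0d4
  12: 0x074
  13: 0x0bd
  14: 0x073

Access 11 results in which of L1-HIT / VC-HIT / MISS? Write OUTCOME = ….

OUTCOME = MISS

  [0] addr=0x1f8 blk=31 s=3: MISS | VC []
  [1] addr=0x5c blk=5 s=1: MISS | VC []
  [2] addr=0x5c blk=5 s=1: L1-HIT | VC []
  [3] addr=0x92 blk=9 s=1: MISS | VC [5]
  [4] addr=0x1f3 blk=31 s=3: L1-HIT | VC [5]
  [5] addr=0x1f6 blk=31 s=3: L1-HIT | VC [5]
  [6] addr=0x95 blk=9 s=1: L1-HIT | VC [5]
  [7] addr=0x9f blk=9 s=1: L1-HIT | VC [5]
  [8] addr=0x1b7 blk=27 s=3: MISS | VC [5, 31]
  [9] addr=0x1f9 blk=31 s=3: VC-HIT | VC [5, 27]
  [10] addr=0x1fb blk=31 s=3: L1-HIT | VC [5, 27]
  [11] addr=0xd4 blk=13 s=1: MISS | VC [5, 27, 9]
  [12] addr=0x74 blk=7 s=3: MISS | VC [5, 27, 9, 31]
  [13] addr=0xbd blk=11 s=3: MISS | VC [5, 27, 9, 31, 7]
  [14] addr=0x73 blk=7 s=3: VC-HIT | VC [5, 27, 9, 31, 11]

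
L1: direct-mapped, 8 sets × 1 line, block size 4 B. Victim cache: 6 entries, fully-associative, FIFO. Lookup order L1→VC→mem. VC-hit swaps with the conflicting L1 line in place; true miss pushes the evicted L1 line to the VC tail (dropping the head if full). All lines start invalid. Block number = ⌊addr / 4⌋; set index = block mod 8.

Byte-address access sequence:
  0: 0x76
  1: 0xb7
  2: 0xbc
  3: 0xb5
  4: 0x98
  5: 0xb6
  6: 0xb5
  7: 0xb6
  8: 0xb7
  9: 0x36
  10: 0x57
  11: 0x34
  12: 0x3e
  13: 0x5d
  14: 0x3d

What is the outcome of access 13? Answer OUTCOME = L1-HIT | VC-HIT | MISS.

  [0] addr=0x76 blk=29 s=5: MISS | VC []
  [1] addr=0xb7 blk=45 s=5: MISS | VC [29]
  [2] addr=0xbc blk=47 s=7: MISS | VC [29]
  [3] addr=0xb5 blk=45 s=5: L1-HIT | VC [29]
  [4] addr=0x98 blk=38 s=6: MISS | VC [29]
  [5] addr=0xb6 blk=45 s=5: L1-HIT | VC [29]
  [6] addr=0xb5 blk=45 s=5: L1-HIT | VC [29]
  [7] addr=0xb6 blk=45 s=5: L1-HIT | VC [29]
  [8] addr=0xb7 blk=45 s=5: L1-HIT | VC [29]
  [9] addr=0x36 blk=13 s=5: MISS | VC [29, 45]
  [10] addr=0x57 blk=21 s=5: MISS | VC [29, 45, 13]
  [11] addr=0x34 blk=13 s=5: VC-HIT | VC [29, 45, 21]
  [12] addr=0x3e blk=15 s=7: MISS | VC [29, 45, 21, 47]
  [13] addr=0x5d blk=23 s=7: MISS | VC [29, 45, 21, 47, 15]
  [14] addr=0x3d blk=15 s=7: VC-HIT | VC [29, 45, 21, 47, 23]

OUTCOME = MISS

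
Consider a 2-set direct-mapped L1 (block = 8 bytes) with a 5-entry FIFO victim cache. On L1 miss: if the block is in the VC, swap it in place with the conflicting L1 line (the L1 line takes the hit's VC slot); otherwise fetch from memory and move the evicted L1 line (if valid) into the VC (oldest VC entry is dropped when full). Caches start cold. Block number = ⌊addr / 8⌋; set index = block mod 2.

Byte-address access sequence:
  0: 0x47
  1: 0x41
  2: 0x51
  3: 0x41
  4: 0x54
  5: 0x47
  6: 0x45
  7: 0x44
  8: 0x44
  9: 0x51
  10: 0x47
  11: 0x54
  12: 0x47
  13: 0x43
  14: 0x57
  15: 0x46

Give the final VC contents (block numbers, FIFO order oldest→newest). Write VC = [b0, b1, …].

0: 0x47 (blk 8, set 0) → MISS  vc=[]
1: 0x41 (blk 8, set 0) → L1-HIT  vc=[]
2: 0x51 (blk 10, set 0) → MISS  vc=[8]
3: 0x41 (blk 8, set 0) → VC-HIT  vc=[10]
4: 0x54 (blk 10, set 0) → VC-HIT  vc=[8]
5: 0x47 (blk 8, set 0) → VC-HIT  vc=[10]
6: 0x45 (blk 8, set 0) → L1-HIT  vc=[10]
7: 0x44 (blk 8, set 0) → L1-HIT  vc=[10]
8: 0x44 (blk 8, set 0) → L1-HIT  vc=[10]
9: 0x51 (blk 10, set 0) → VC-HIT  vc=[8]
10: 0x47 (blk 8, set 0) → VC-HIT  vc=[10]
11: 0x54 (blk 10, set 0) → VC-HIT  vc=[8]
12: 0x47 (blk 8, set 0) → VC-HIT  vc=[10]
13: 0x43 (blk 8, set 0) → L1-HIT  vc=[10]
14: 0x57 (blk 10, set 0) → VC-HIT  vc=[8]
15: 0x46 (blk 8, set 0) → VC-HIT  vc=[10]

VC = [10]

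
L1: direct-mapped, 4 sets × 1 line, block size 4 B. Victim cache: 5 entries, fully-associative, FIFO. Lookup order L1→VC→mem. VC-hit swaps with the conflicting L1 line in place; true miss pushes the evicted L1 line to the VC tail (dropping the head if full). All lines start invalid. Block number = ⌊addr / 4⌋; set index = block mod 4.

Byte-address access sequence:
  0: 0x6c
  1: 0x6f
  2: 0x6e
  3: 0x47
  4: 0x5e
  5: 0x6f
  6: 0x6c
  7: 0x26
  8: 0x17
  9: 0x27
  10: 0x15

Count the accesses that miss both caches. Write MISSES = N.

0: 0x6c (blk 27, set 3) → MISS  vc=[]
1: 0x6f (blk 27, set 3) → L1-HIT  vc=[]
2: 0x6e (blk 27, set 3) → L1-HIT  vc=[]
3: 0x47 (blk 17, set 1) → MISS  vc=[]
4: 0x5e (blk 23, set 3) → MISS  vc=[27]
5: 0x6f (blk 27, set 3) → VC-HIT  vc=[23]
6: 0x6c (blk 27, set 3) → L1-HIT  vc=[23]
7: 0x26 (blk 9, set 1) → MISS  vc=[23, 17]
8: 0x17 (blk 5, set 1) → MISS  vc=[23, 17, 9]
9: 0x27 (blk 9, set 1) → VC-HIT  vc=[23, 17, 5]
10: 0x15 (blk 5, set 1) → VC-HIT  vc=[23, 17, 9]

MISSES = 5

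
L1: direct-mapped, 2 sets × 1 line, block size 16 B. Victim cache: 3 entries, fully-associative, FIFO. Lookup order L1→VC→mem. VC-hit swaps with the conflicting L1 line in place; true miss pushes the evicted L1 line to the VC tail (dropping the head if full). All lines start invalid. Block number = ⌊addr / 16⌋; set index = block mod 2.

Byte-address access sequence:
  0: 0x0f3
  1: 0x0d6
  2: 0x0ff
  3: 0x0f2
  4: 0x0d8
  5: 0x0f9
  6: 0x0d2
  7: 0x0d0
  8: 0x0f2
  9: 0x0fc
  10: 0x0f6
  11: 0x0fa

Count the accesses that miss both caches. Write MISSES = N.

MISSES = 2

  [0] addr=0xf3 blk=15 s=1: MISS | VC []
  [1] addr=0xd6 blk=13 s=1: MISS | VC [15]
  [2] addr=0xff blk=15 s=1: VC-HIT | VC [13]
  [3] addr=0xf2 blk=15 s=1: L1-HIT | VC [13]
  [4] addr=0xd8 blk=13 s=1: VC-HIT | VC [15]
  [5] addr=0xf9 blk=15 s=1: VC-HIT | VC [13]
  [6] addr=0xd2 blk=13 s=1: VC-HIT | VC [15]
  [7] addr=0xd0 blk=13 s=1: L1-HIT | VC [15]
  [8] addr=0xf2 blk=15 s=1: VC-HIT | VC [13]
  [9] addr=0xfc blk=15 s=1: L1-HIT | VC [13]
  [10] addr=0xf6 blk=15 s=1: L1-HIT | VC [13]
  [11] addr=0xfa blk=15 s=1: L1-HIT | VC [13]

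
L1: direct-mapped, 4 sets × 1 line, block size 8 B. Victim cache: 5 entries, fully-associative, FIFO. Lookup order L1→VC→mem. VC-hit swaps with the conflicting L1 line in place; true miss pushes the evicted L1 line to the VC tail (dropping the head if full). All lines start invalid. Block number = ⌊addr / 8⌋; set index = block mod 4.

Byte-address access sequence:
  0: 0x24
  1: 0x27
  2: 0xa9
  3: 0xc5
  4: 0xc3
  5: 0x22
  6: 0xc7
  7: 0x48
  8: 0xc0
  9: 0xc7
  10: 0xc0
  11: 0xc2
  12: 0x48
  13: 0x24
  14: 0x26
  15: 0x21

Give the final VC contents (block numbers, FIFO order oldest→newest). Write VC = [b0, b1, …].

  [0] addr=0x24 blk=4 s=0: MISS | VC []
  [1] addr=0x27 blk=4 s=0: L1-HIT | VC []
  [2] addr=0xa9 blk=21 s=1: MISS | VC []
  [3] addr=0xc5 blk=24 s=0: MISS | VC [4]
  [4] addr=0xc3 blk=24 s=0: L1-HIT | VC [4]
  [5] addr=0x22 blk=4 s=0: VC-HIT | VC [24]
  [6] addr=0xc7 blk=24 s=0: VC-HIT | VC [4]
  [7] addr=0x48 blk=9 s=1: MISS | VC [4, 21]
  [8] addr=0xc0 blk=24 s=0: L1-HIT | VC [4, 21]
  [9] addr=0xc7 blk=24 s=0: L1-HIT | VC [4, 21]
  [10] addr=0xc0 blk=24 s=0: L1-HIT | VC [4, 21]
  [11] addr=0xc2 blk=24 s=0: L1-HIT | VC [4, 21]
  [12] addr=0x48 blk=9 s=1: L1-HIT | VC [4, 21]
  [13] addr=0x24 blk=4 s=0: VC-HIT | VC [24, 21]
  [14] addr=0x26 blk=4 s=0: L1-HIT | VC [24, 21]
  [15] addr=0x21 blk=4 s=0: L1-HIT | VC [24, 21]

VC = [24, 21]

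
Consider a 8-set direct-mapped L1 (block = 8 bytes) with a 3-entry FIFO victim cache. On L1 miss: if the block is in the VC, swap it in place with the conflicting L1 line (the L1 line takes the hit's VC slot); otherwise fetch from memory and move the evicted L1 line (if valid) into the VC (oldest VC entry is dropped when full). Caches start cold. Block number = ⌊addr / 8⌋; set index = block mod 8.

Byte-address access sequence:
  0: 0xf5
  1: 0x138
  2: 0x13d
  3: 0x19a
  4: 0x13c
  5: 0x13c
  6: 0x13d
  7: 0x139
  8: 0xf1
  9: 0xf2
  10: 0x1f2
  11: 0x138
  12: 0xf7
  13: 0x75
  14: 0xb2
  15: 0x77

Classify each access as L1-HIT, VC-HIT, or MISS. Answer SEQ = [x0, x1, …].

0: 0xf5 (blk 30, set 6) → MISS  vc=[]
1: 0x138 (blk 39, set 7) → MISS  vc=[]
2: 0x13d (blk 39, set 7) → L1-HIT  vc=[]
3: 0x19a (blk 51, set 3) → MISS  vc=[]
4: 0x13c (blk 39, set 7) → L1-HIT  vc=[]
5: 0x13c (blk 39, set 7) → L1-HIT  vc=[]
6: 0x13d (blk 39, set 7) → L1-HIT  vc=[]
7: 0x139 (blk 39, set 7) → L1-HIT  vc=[]
8: 0xf1 (blk 30, set 6) → L1-HIT  vc=[]
9: 0xf2 (blk 30, set 6) → L1-HIT  vc=[]
10: 0x1f2 (blk 62, set 6) → MISS  vc=[30]
11: 0x138 (blk 39, set 7) → L1-HIT  vc=[30]
12: 0xf7 (blk 30, set 6) → VC-HIT  vc=[62]
13: 0x75 (blk 14, set 6) → MISS  vc=[62, 30]
14: 0xb2 (blk 22, set 6) → MISS  vc=[62, 30, 14]
15: 0x77 (blk 14, set 6) → VC-HIT  vc=[62, 30, 22]

SEQ = [MISS, MISS, L1-HIT, MISS, L1-HIT, L1-HIT, L1-HIT, L1-HIT, L1-HIT, L1-HIT, MISS, L1-HIT, VC-HIT, MISS, MISS, VC-HIT]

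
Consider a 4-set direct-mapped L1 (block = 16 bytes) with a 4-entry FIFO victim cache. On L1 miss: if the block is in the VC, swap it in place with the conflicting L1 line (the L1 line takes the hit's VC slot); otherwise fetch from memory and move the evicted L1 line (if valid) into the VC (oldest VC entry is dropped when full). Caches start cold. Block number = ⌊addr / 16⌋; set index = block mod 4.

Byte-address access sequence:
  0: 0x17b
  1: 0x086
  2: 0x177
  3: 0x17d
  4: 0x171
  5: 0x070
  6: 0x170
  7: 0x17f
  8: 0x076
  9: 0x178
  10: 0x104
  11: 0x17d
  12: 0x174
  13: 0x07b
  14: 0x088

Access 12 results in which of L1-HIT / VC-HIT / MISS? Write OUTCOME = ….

  [0] addr=0x17b blk=23 s=3: MISS | VC []
  [1] addr=0x86 blk=8 s=0: MISS | VC []
  [2] addr=0x177 blk=23 s=3: L1-HIT | VC []
  [3] addr=0x17d blk=23 s=3: L1-HIT | VC []
  [4] addr=0x171 blk=23 s=3: L1-HIT | VC []
  [5] addr=0x70 blk=7 s=3: MISS | VC [23]
  [6] addr=0x170 blk=23 s=3: VC-HIT | VC [7]
  [7] addr=0x17f blk=23 s=3: L1-HIT | VC [7]
  [8] addr=0x76 blk=7 s=3: VC-HIT | VC [23]
  [9] addr=0x178 blk=23 s=3: VC-HIT | VC [7]
  [10] addr=0x104 blk=16 s=0: MISS | VC [7, 8]
  [11] addr=0x17d blk=23 s=3: L1-HIT | VC [7, 8]
  [12] addr=0x174 blk=23 s=3: L1-HIT | VC [7, 8]
  [13] addr=0x7b blk=7 s=3: VC-HIT | VC [23, 8]
  [14] addr=0x88 blk=8 s=0: VC-HIT | VC [23, 16]

OUTCOME = L1-HIT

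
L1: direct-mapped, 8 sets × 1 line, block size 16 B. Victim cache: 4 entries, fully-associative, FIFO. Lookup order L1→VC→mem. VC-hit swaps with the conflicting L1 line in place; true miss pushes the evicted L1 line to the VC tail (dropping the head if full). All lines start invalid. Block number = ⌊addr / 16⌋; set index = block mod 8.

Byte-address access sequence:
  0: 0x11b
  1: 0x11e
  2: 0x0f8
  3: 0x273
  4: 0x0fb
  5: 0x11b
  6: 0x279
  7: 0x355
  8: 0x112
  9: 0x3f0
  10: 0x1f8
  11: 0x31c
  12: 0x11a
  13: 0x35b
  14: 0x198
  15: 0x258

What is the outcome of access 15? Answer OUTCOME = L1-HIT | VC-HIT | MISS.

OUTCOME = MISS

0: 0x11b (blk 17, set 1) → MISS  vc=[]
1: 0x11e (blk 17, set 1) → L1-HIT  vc=[]
2: 0xf8 (blk 15, set 7) → MISS  vc=[]
3: 0x273 (blk 39, set 7) → MISS  vc=[15]
4: 0xfb (blk 15, set 7) → VC-HIT  vc=[39]
5: 0x11b (blk 17, set 1) → L1-HIT  vc=[39]
6: 0x279 (blk 39, set 7) → VC-HIT  vc=[15]
7: 0x355 (blk 53, set 5) → MISS  vc=[15]
8: 0x112 (blk 17, set 1) → L1-HIT  vc=[15]
9: 0x3f0 (blk 63, set 7) → MISS  vc=[15, 39]
10: 0x1f8 (blk 31, set 7) → MISS  vc=[15, 39, 63]
11: 0x31c (blk 49, set 1) → MISS  vc=[15, 39, 63, 17]
12: 0x11a (blk 17, set 1) → VC-HIT  vc=[15, 39, 63, 49]
13: 0x35b (blk 53, set 5) → L1-HIT  vc=[15, 39, 63, 49]
14: 0x198 (blk 25, set 1) → MISS  vc=[39, 63, 49, 17]
15: 0x258 (blk 37, set 5) → MISS  vc=[63, 49, 17, 53]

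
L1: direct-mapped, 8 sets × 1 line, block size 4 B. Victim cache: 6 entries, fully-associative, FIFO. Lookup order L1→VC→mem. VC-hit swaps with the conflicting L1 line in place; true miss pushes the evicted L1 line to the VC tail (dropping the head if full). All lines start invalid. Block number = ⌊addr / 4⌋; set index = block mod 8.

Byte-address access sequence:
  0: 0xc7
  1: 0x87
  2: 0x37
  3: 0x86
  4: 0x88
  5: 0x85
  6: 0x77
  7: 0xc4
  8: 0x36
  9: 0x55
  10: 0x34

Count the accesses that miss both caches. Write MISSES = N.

MISSES = 6

0: 0xc7 (blk 49, set 1) → MISS  vc=[]
1: 0x87 (blk 33, set 1) → MISS  vc=[49]
2: 0x37 (blk 13, set 5) → MISS  vc=[49]
3: 0x86 (blk 33, set 1) → L1-HIT  vc=[49]
4: 0x88 (blk 34, set 2) → MISS  vc=[49]
5: 0x85 (blk 33, set 1) → L1-HIT  vc=[49]
6: 0x77 (blk 29, set 5) → MISS  vc=[49, 13]
7: 0xc4 (blk 49, set 1) → VC-HIT  vc=[33, 13]
8: 0x36 (blk 13, set 5) → VC-HIT  vc=[33, 29]
9: 0x55 (blk 21, set 5) → MISS  vc=[33, 29, 13]
10: 0x34 (blk 13, set 5) → VC-HIT  vc=[33, 29, 21]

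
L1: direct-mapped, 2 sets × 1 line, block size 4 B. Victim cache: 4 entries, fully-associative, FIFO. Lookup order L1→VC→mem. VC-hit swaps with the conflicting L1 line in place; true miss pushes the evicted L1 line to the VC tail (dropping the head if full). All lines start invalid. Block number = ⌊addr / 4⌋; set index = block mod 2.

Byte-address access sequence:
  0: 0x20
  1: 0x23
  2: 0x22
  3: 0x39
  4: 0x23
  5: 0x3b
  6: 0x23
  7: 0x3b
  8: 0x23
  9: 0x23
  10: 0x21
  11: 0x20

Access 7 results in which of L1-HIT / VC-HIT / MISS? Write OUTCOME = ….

OUTCOME = VC-HIT

#0 0x20→b8/s0 MISS; vc=[]
#1 0x23→b8/s0 L1-HIT; vc=[]
#2 0x22→b8/s0 L1-HIT; vc=[]
#3 0x39→b14/s0 MISS; vc=[8]
#4 0x23→b8/s0 VC-HIT; vc=[14]
#5 0x3b→b14/s0 VC-HIT; vc=[8]
#6 0x23→b8/s0 VC-HIT; vc=[14]
#7 0x3b→b14/s0 VC-HIT; vc=[8]
#8 0x23→b8/s0 VC-HIT; vc=[14]
#9 0x23→b8/s0 L1-HIT; vc=[14]
#10 0x21→b8/s0 L1-HIT; vc=[14]
#11 0x20→b8/s0 L1-HIT; vc=[14]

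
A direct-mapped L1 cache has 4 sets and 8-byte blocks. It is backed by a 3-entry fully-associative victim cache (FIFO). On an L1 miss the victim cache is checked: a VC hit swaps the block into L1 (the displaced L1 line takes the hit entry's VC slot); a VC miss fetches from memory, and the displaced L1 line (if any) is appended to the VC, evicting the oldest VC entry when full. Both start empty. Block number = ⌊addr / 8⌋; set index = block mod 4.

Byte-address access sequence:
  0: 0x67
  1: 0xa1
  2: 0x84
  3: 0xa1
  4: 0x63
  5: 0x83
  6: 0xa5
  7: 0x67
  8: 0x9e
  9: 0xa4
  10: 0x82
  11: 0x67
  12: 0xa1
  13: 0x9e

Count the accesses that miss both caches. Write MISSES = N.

#0 0x67→b12/s0 MISS; vc=[]
#1 0xa1→b20/s0 MISS; vc=[12]
#2 0x84→b16/s0 MISS; vc=[12,20]
#3 0xa1→b20/s0 VC-HIT; vc=[12,16]
#4 0x63→b12/s0 VC-HIT; vc=[20,16]
#5 0x83→b16/s0 VC-HIT; vc=[20,12]
#6 0xa5→b20/s0 VC-HIT; vc=[16,12]
#7 0x67→b12/s0 VC-HIT; vc=[16,20]
#8 0x9e→b19/s3 MISS; vc=[16,20]
#9 0xa4→b20/s0 VC-HIT; vc=[16,12]
#10 0x82→b16/s0 VC-HIT; vc=[20,12]
#11 0x67→b12/s0 VC-HIT; vc=[20,16]
#12 0xa1→b20/s0 VC-HIT; vc=[12,16]
#13 0x9e→b19/s3 L1-HIT; vc=[12,16]

MISSES = 4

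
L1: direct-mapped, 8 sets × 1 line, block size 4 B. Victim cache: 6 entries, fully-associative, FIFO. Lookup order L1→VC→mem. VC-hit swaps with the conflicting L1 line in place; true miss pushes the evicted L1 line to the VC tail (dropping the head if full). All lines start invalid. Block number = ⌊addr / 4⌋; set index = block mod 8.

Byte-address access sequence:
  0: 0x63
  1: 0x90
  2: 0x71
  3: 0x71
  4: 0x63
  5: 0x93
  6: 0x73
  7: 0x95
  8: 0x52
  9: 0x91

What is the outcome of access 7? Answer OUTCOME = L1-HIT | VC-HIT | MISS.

  [0] addr=0x63 blk=24 s=0: MISS | VC []
  [1] addr=0x90 blk=36 s=4: MISS | VC []
  [2] addr=0x71 blk=28 s=4: MISS | VC [36]
  [3] addr=0x71 blk=28 s=4: L1-HIT | VC [36]
  [4] addr=0x63 blk=24 s=0: L1-HIT | VC [36]
  [5] addr=0x93 blk=36 s=4: VC-HIT | VC [28]
  [6] addr=0x73 blk=28 s=4: VC-HIT | VC [36]
  [7] addr=0x95 blk=37 s=5: MISS | VC [36]
  [8] addr=0x52 blk=20 s=4: MISS | VC [36, 28]
  [9] addr=0x91 blk=36 s=4: VC-HIT | VC [20, 28]

OUTCOME = MISS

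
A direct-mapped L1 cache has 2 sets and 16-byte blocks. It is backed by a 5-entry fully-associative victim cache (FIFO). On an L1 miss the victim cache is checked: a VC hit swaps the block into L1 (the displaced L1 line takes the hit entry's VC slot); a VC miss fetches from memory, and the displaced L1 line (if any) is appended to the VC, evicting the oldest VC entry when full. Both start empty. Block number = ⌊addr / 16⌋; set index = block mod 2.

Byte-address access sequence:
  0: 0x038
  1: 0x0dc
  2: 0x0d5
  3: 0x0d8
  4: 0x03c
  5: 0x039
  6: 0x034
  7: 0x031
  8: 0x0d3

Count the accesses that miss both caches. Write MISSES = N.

MISSES = 2

0: 0x38 (blk 3, set 1) → MISS  vc=[]
1: 0xdc (blk 13, set 1) → MISS  vc=[3]
2: 0xd5 (blk 13, set 1) → L1-HIT  vc=[3]
3: 0xd8 (blk 13, set 1) → L1-HIT  vc=[3]
4: 0x3c (blk 3, set 1) → VC-HIT  vc=[13]
5: 0x39 (blk 3, set 1) → L1-HIT  vc=[13]
6: 0x34 (blk 3, set 1) → L1-HIT  vc=[13]
7: 0x31 (blk 3, set 1) → L1-HIT  vc=[13]
8: 0xd3 (blk 13, set 1) → VC-HIT  vc=[3]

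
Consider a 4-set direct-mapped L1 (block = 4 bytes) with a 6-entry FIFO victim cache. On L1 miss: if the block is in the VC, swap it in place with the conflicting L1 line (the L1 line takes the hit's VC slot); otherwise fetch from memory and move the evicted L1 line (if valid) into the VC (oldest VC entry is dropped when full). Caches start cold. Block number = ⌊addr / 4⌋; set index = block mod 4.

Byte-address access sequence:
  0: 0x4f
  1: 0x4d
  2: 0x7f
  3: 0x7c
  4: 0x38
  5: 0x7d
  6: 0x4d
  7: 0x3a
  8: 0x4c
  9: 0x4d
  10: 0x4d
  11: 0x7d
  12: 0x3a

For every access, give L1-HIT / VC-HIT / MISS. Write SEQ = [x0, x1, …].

SEQ = [MISS, L1-HIT, MISS, L1-HIT, MISS, L1-HIT, VC-HIT, L1-HIT, L1-HIT, L1-HIT, L1-HIT, VC-HIT, L1-HIT]

  [0] addr=0x4f blk=19 s=3: MISS | VC []
  [1] addr=0x4d blk=19 s=3: L1-HIT | VC []
  [2] addr=0x7f blk=31 s=3: MISS | VC [19]
  [3] addr=0x7c blk=31 s=3: L1-HIT | VC [19]
  [4] addr=0x38 blk=14 s=2: MISS | VC [19]
  [5] addr=0x7d blk=31 s=3: L1-HIT | VC [19]
  [6] addr=0x4d blk=19 s=3: VC-HIT | VC [31]
  [7] addr=0x3a blk=14 s=2: L1-HIT | VC [31]
  [8] addr=0x4c blk=19 s=3: L1-HIT | VC [31]
  [9] addr=0x4d blk=19 s=3: L1-HIT | VC [31]
  [10] addr=0x4d blk=19 s=3: L1-HIT | VC [31]
  [11] addr=0x7d blk=31 s=3: VC-HIT | VC [19]
  [12] addr=0x3a blk=14 s=2: L1-HIT | VC [19]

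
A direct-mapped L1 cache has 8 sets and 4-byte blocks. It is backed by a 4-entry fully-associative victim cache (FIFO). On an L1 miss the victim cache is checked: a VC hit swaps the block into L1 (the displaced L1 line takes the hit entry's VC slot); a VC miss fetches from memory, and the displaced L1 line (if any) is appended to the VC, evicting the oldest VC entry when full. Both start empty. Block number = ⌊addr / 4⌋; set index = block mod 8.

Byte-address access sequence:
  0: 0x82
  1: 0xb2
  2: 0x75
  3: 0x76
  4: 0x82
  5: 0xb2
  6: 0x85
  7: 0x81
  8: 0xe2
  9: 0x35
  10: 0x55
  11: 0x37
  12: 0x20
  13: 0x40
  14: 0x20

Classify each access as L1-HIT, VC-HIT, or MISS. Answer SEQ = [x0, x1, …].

SEQ = [MISS, MISS, MISS, L1-HIT, L1-HIT, L1-HIT, MISS, L1-HIT, MISS, MISS, MISS, VC-HIT, MISS, MISS, VC-HIT]

0: 0x82 (blk 32, set 0) → MISS  vc=[]
1: 0xb2 (blk 44, set 4) → MISS  vc=[]
2: 0x75 (blk 29, set 5) → MISS  vc=[]
3: 0x76 (blk 29, set 5) → L1-HIT  vc=[]
4: 0x82 (blk 32, set 0) → L1-HIT  vc=[]
5: 0xb2 (blk 44, set 4) → L1-HIT  vc=[]
6: 0x85 (blk 33, set 1) → MISS  vc=[]
7: 0x81 (blk 32, set 0) → L1-HIT  vc=[]
8: 0xe2 (blk 56, set 0) → MISS  vc=[32]
9: 0x35 (blk 13, set 5) → MISS  vc=[32, 29]
10: 0x55 (blk 21, set 5) → MISS  vc=[32, 29, 13]
11: 0x37 (blk 13, set 5) → VC-HIT  vc=[32, 29, 21]
12: 0x20 (blk 8, set 0) → MISS  vc=[32, 29, 21, 56]
13: 0x40 (blk 16, set 0) → MISS  vc=[29, 21, 56, 8]
14: 0x20 (blk 8, set 0) → VC-HIT  vc=[29, 21, 56, 16]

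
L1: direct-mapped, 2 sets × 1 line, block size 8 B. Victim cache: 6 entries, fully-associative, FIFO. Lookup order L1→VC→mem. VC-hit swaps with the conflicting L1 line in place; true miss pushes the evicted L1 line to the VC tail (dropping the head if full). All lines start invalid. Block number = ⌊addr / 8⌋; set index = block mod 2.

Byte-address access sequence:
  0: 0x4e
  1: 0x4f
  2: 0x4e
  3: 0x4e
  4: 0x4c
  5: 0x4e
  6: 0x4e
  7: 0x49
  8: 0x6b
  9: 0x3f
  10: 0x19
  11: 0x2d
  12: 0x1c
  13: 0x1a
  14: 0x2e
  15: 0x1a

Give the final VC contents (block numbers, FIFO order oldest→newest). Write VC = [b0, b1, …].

#0 0x4e→b9/s1 MISS; vc=[]
#1 0x4f→b9/s1 L1-HIT; vc=[]
#2 0x4e→b9/s1 L1-HIT; vc=[]
#3 0x4e→b9/s1 L1-HIT; vc=[]
#4 0x4c→b9/s1 L1-HIT; vc=[]
#5 0x4e→b9/s1 L1-HIT; vc=[]
#6 0x4e→b9/s1 L1-HIT; vc=[]
#7 0x49→b9/s1 L1-HIT; vc=[]
#8 0x6b→b13/s1 MISS; vc=[9]
#9 0x3f→b7/s1 MISS; vc=[9,13]
#10 0x19→b3/s1 MISS; vc=[9,13,7]
#11 0x2d→b5/s1 MISS; vc=[9,13,7,3]
#12 0x1c→b3/s1 VC-HIT; vc=[9,13,7,5]
#13 0x1a→b3/s1 L1-HIT; vc=[9,13,7,5]
#14 0x2e→b5/s1 VC-HIT; vc=[9,13,7,3]
#15 0x1a→b3/s1 VC-HIT; vc=[9,13,7,5]

VC = [9, 13, 7, 5]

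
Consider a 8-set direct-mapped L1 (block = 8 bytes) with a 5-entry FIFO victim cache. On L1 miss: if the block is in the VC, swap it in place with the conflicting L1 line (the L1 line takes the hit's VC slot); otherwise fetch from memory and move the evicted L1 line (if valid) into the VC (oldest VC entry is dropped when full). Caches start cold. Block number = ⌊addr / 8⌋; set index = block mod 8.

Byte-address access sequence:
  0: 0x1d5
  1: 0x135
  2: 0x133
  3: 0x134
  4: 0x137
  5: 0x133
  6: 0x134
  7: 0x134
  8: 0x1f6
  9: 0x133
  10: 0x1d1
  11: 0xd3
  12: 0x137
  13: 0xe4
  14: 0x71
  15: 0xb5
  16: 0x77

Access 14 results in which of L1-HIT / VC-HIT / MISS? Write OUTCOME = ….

OUTCOME = MISS

0: 0x1d5 (blk 58, set 2) → MISS  vc=[]
1: 0x135 (blk 38, set 6) → MISS  vc=[]
2: 0x133 (blk 38, set 6) → L1-HIT  vc=[]
3: 0x134 (blk 38, set 6) → L1-HIT  vc=[]
4: 0x137 (blk 38, set 6) → L1-HIT  vc=[]
5: 0x133 (blk 38, set 6) → L1-HIT  vc=[]
6: 0x134 (blk 38, set 6) → L1-HIT  vc=[]
7: 0x134 (blk 38, set 6) → L1-HIT  vc=[]
8: 0x1f6 (blk 62, set 6) → MISS  vc=[38]
9: 0x133 (blk 38, set 6) → VC-HIT  vc=[62]
10: 0x1d1 (blk 58, set 2) → L1-HIT  vc=[62]
11: 0xd3 (blk 26, set 2) → MISS  vc=[62, 58]
12: 0x137 (blk 38, set 6) → L1-HIT  vc=[62, 58]
13: 0xe4 (blk 28, set 4) → MISS  vc=[62, 58]
14: 0x71 (blk 14, set 6) → MISS  vc=[62, 58, 38]
15: 0xb5 (blk 22, set 6) → MISS  vc=[62, 58, 38, 14]
16: 0x77 (blk 14, set 6) → VC-HIT  vc=[62, 58, 38, 22]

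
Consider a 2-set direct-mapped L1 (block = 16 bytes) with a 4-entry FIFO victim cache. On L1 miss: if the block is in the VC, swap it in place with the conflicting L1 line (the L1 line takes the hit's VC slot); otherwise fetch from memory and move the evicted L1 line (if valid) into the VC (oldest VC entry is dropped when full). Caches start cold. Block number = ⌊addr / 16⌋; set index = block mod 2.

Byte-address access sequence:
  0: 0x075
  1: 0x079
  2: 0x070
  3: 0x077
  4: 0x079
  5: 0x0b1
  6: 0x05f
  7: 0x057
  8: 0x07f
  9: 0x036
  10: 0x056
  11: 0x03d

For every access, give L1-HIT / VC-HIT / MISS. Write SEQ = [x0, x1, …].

0: 0x75 (blk 7, set 1) → MISS  vc=[]
1: 0x79 (blk 7, set 1) → L1-HIT  vc=[]
2: 0x70 (blk 7, set 1) → L1-HIT  vc=[]
3: 0x77 (blk 7, set 1) → L1-HIT  vc=[]
4: 0x79 (blk 7, set 1) → L1-HIT  vc=[]
5: 0xb1 (blk 11, set 1) → MISS  vc=[7]
6: 0x5f (blk 5, set 1) → MISS  vc=[7, 11]
7: 0x57 (blk 5, set 1) → L1-HIT  vc=[7, 11]
8: 0x7f (blk 7, set 1) → VC-HIT  vc=[5, 11]
9: 0x36 (blk 3, set 1) → MISS  vc=[5, 11, 7]
10: 0x56 (blk 5, set 1) → VC-HIT  vc=[3, 11, 7]
11: 0x3d (blk 3, set 1) → VC-HIT  vc=[5, 11, 7]

SEQ = [MISS, L1-HIT, L1-HIT, L1-HIT, L1-HIT, MISS, MISS, L1-HIT, VC-HIT, MISS, VC-HIT, VC-HIT]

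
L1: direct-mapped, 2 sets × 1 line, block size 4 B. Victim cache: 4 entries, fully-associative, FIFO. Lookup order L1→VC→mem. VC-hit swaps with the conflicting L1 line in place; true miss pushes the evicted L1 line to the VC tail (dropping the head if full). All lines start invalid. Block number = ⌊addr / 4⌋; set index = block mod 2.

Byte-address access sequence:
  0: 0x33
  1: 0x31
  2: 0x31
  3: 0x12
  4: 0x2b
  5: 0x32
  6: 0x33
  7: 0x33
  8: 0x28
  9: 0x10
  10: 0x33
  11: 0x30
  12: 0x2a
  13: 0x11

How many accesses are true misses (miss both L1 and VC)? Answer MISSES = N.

0: 0x33 (blk 12, set 0) → MISS  vc=[]
1: 0x31 (blk 12, set 0) → L1-HIT  vc=[]
2: 0x31 (blk 12, set 0) → L1-HIT  vc=[]
3: 0x12 (blk 4, set 0) → MISS  vc=[12]
4: 0x2b (blk 10, set 0) → MISS  vc=[12, 4]
5: 0x32 (blk 12, set 0) → VC-HIT  vc=[10, 4]
6: 0x33 (blk 12, set 0) → L1-HIT  vc=[10, 4]
7: 0x33 (blk 12, set 0) → L1-HIT  vc=[10, 4]
8: 0x28 (blk 10, set 0) → VC-HIT  vc=[12, 4]
9: 0x10 (blk 4, set 0) → VC-HIT  vc=[12, 10]
10: 0x33 (blk 12, set 0) → VC-HIT  vc=[4, 10]
11: 0x30 (blk 12, set 0) → L1-HIT  vc=[4, 10]
12: 0x2a (blk 10, set 0) → VC-HIT  vc=[4, 12]
13: 0x11 (blk 4, set 0) → VC-HIT  vc=[10, 12]

MISSES = 3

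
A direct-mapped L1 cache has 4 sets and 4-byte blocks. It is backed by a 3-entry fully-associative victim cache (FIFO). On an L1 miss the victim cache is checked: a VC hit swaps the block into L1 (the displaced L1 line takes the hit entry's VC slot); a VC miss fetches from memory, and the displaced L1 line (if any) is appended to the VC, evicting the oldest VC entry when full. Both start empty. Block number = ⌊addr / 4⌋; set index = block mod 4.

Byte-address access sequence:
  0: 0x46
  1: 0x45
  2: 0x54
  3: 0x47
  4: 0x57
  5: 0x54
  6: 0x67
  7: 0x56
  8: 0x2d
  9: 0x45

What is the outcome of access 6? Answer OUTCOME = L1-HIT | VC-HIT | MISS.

#0 0x46→b17/s1 MISS; vc=[]
#1 0x45→b17/s1 L1-HIT; vc=[]
#2 0x54→b21/s1 MISS; vc=[17]
#3 0x47→b17/s1 VC-HIT; vc=[21]
#4 0x57→b21/s1 VC-HIT; vc=[17]
#5 0x54→b21/s1 L1-HIT; vc=[17]
#6 0x67→b25/s1 MISS; vc=[17,21]
#7 0x56→b21/s1 VC-HIT; vc=[17,25]
#8 0x2d→b11/s3 MISS; vc=[17,25]
#9 0x45→b17/s1 VC-HIT; vc=[21,25]

OUTCOME = MISS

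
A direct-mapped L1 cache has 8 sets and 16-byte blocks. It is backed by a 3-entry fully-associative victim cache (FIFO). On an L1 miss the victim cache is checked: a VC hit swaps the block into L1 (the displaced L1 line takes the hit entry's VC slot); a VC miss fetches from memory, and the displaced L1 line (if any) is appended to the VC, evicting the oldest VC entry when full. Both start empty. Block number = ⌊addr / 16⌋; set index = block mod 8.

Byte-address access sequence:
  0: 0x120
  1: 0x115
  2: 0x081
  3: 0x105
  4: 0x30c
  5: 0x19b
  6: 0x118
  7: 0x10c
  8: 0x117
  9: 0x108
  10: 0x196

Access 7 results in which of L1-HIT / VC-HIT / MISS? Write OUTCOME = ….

0: 0x120 (blk 18, set 2) → MISS  vc=[]
1: 0x115 (blk 17, set 1) → MISS  vc=[]
2: 0x81 (blk 8, set 0) → MISS  vc=[]
3: 0x105 (blk 16, set 0) → MISS  vc=[8]
4: 0x30c (blk 48, set 0) → MISS  vc=[8, 16]
5: 0x19b (blk 25, set 1) → MISS  vc=[8, 16, 17]
6: 0x118 (blk 17, set 1) → VC-HIT  vc=[8, 16, 25]
7: 0x10c (blk 16, set 0) → VC-HIT  vc=[8, 48, 25]
8: 0x117 (blk 17, set 1) → L1-HIT  vc=[8, 48, 25]
9: 0x108 (blk 16, set 0) → L1-HIT  vc=[8, 48, 25]
10: 0x196 (blk 25, set 1) → VC-HIT  vc=[8, 48, 17]

OUTCOME = VC-HIT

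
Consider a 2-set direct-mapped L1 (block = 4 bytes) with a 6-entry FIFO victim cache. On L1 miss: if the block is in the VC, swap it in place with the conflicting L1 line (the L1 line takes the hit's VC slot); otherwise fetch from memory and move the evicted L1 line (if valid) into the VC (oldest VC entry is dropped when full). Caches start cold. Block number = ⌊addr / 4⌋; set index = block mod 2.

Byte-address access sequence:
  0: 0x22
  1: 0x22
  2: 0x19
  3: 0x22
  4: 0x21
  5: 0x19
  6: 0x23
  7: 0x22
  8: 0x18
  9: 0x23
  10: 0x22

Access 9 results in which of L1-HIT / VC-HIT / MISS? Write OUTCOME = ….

OUTCOME = VC-HIT

0: 0x22 (blk 8, set 0) → MISS  vc=[]
1: 0x22 (blk 8, set 0) → L1-HIT  vc=[]
2: 0x19 (blk 6, set 0) → MISS  vc=[8]
3: 0x22 (blk 8, set 0) → VC-HIT  vc=[6]
4: 0x21 (blk 8, set 0) → L1-HIT  vc=[6]
5: 0x19 (blk 6, set 0) → VC-HIT  vc=[8]
6: 0x23 (blk 8, set 0) → VC-HIT  vc=[6]
7: 0x22 (blk 8, set 0) → L1-HIT  vc=[6]
8: 0x18 (blk 6, set 0) → VC-HIT  vc=[8]
9: 0x23 (blk 8, set 0) → VC-HIT  vc=[6]
10: 0x22 (blk 8, set 0) → L1-HIT  vc=[6]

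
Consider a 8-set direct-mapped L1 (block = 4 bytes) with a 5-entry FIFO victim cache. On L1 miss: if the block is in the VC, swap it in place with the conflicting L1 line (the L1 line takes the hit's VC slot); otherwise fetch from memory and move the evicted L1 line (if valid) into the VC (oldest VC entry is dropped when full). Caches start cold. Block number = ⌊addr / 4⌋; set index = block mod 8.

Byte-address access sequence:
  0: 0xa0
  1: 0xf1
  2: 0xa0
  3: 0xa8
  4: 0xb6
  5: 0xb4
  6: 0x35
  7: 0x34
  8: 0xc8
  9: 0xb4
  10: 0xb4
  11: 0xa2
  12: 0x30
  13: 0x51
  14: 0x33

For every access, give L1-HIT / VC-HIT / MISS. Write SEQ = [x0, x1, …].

SEQ = [MISS, MISS, L1-HIT, MISS, MISS, L1-HIT, MISS, L1-HIT, MISS, VC-HIT, L1-HIT, L1-HIT, MISS, MISS, VC-HIT]

0: 0xa0 (blk 40, set 0) → MISS  vc=[]
1: 0xf1 (blk 60, set 4) → MISS  vc=[]
2: 0xa0 (blk 40, set 0) → L1-HIT  vc=[]
3: 0xa8 (blk 42, set 2) → MISS  vc=[]
4: 0xb6 (blk 45, set 5) → MISS  vc=[]
5: 0xb4 (blk 45, set 5) → L1-HIT  vc=[]
6: 0x35 (blk 13, set 5) → MISS  vc=[45]
7: 0x34 (blk 13, set 5) → L1-HIT  vc=[45]
8: 0xc8 (blk 50, set 2) → MISS  vc=[45, 42]
9: 0xb4 (blk 45, set 5) → VC-HIT  vc=[13, 42]
10: 0xb4 (blk 45, set 5) → L1-HIT  vc=[13, 42]
11: 0xa2 (blk 40, set 0) → L1-HIT  vc=[13, 42]
12: 0x30 (blk 12, set 4) → MISS  vc=[13, 42, 60]
13: 0x51 (blk 20, set 4) → MISS  vc=[13, 42, 60, 12]
14: 0x33 (blk 12, set 4) → VC-HIT  vc=[13, 42, 60, 20]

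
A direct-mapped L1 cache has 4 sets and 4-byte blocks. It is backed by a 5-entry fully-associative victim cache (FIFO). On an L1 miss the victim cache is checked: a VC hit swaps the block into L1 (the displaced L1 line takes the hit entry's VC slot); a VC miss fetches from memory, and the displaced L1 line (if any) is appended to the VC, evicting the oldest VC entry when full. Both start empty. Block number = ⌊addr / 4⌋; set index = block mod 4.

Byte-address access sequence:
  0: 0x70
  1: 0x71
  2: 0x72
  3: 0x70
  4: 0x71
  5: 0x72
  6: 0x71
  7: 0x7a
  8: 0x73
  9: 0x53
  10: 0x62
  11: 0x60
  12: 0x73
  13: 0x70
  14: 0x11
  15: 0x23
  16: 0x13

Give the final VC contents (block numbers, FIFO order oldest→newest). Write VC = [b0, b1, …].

#0 0x70→b28/s0 MISS; vc=[]
#1 0x71→b28/s0 L1-HIT; vc=[]
#2 0x72→b28/s0 L1-HIT; vc=[]
#3 0x70→b28/s0 L1-HIT; vc=[]
#4 0x71→b28/s0 L1-HIT; vc=[]
#5 0x72→b28/s0 L1-HIT; vc=[]
#6 0x71→b28/s0 L1-HIT; vc=[]
#7 0x7a→b30/s2 MISS; vc=[]
#8 0x73→b28/s0 L1-HIT; vc=[]
#9 0x53→b20/s0 MISS; vc=[28]
#10 0x62→b24/s0 MISS; vc=[28,20]
#11 0x60→b24/s0 L1-HIT; vc=[28,20]
#12 0x73→b28/s0 VC-HIT; vc=[24,20]
#13 0x70→b28/s0 L1-HIT; vc=[24,20]
#14 0x11→b4/s0 MISS; vc=[24,20,28]
#15 0x23→b8/s0 MISS; vc=[24,20,28,4]
#16 0x13→b4/s0 VC-HIT; vc=[24,20,28,8]

VC = [24, 20, 28, 8]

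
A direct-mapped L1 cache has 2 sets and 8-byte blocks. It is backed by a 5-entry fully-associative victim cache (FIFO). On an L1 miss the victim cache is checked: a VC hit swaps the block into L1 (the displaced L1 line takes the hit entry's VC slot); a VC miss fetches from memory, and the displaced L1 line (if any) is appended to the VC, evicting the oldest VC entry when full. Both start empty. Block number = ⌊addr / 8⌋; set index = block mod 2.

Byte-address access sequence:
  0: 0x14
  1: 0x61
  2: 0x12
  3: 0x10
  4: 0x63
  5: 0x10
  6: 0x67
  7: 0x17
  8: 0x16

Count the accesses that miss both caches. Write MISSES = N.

MISSES = 2

#0 0x14→b2/s0 MISS; vc=[]
#1 0x61→b12/s0 MISS; vc=[2]
#2 0x12→b2/s0 VC-HIT; vc=[12]
#3 0x10→b2/s0 L1-HIT; vc=[12]
#4 0x63→b12/s0 VC-HIT; vc=[2]
#5 0x10→b2/s0 VC-HIT; vc=[12]
#6 0x67→b12/s0 VC-HIT; vc=[2]
#7 0x17→b2/s0 VC-HIT; vc=[12]
#8 0x16→b2/s0 L1-HIT; vc=[12]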